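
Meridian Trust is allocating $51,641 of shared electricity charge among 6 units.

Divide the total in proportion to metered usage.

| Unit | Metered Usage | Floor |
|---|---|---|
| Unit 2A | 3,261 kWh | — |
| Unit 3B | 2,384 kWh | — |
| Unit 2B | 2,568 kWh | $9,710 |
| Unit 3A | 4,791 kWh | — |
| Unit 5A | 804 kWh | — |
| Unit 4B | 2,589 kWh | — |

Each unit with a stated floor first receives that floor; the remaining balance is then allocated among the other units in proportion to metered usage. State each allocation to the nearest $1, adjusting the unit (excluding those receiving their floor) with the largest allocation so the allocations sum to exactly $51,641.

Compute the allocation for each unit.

Unit 2A: $9,888 · Unit 3B: $7,229 · Unit 2B: $9,710 · Unit 3A: $14,526 · Unit 5A: $2,438 · Unit 4B: $7,850

Minimums first: Unit 2B $9,710. Remaining pool $41,931.
Remaining pool split over remaining metered usage 13,829: Unit 2A 9,887.70 → $9,888; Unit 3B 7,228.54 → $7,229; Unit 3A 14,526.82 → $14,527; Unit 5A 2,437.81 → $2,438; Unit 4B 7,850.12 → $7,850.
Rounding difference −$1 applied to Unit 3A → $14,526.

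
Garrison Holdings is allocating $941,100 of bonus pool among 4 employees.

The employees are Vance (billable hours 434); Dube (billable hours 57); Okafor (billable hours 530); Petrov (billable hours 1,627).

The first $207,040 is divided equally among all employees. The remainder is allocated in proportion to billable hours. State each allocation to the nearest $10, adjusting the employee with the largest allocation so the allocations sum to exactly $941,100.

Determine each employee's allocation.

Vance: $172,070; Dube: $67,560; Okafor: $198,680; Petrov: $502,790

$207,040 shared equally gives $51,760 per employee.
Remainder $734,060 by billable hours (total 2,648): Vance 120,310.44 → $120,310; Dube 15,801.14 → $15,800; Okafor 146,922.89 → $146,920; Petrov 451,025.54 → $451,030.
Totals: Vance $51,760 + $120,310 = $172,070; Dube $51,760 + $15,800 = $67,560; Okafor $51,760 + $146,920 = $198,680; Petrov $51,760 + $451,030 = $502,790.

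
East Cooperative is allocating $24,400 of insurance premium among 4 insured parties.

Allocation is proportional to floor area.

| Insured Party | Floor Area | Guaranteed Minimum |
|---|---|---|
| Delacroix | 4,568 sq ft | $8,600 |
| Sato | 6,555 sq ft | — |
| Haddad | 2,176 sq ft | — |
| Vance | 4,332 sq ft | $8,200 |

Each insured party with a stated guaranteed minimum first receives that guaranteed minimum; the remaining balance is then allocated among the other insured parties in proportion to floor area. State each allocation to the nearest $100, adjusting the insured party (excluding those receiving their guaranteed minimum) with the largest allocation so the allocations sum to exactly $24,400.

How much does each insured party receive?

Delacroix: $8,600 · Sato: $5,700 · Haddad: $1,900 · Vance: $8,200

Minimums first: Delacroix $8,600; Vance $8,200. Balance $7,600.
Balance split over remaining floor area 8,731: Sato 5,705.88 → $5,700; Haddad 1,894.12 → $1,900.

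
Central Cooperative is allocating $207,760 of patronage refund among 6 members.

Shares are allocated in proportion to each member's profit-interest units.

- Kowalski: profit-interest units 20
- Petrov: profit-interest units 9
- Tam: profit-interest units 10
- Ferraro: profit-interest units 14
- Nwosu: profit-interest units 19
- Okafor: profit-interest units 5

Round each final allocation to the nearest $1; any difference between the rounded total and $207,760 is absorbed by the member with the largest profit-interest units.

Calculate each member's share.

Sum of profit-interest units: 77.
Pro-rata amounts: Kowalski 20/77 × $207,760 = 53,963.64; Petrov 9/77 × $207,760 = 24,283.64; Tam 10/77 × $207,760 = 26,981.82; Ferraro 14/77 × $207,760 = 37,774.55; Nwosu 19/77 × $207,760 = 51,265.45; Okafor 5/77 × $207,760 = 13,490.91.
At nearest $1: Kowalski $53,964; Petrov $24,284; Tam $26,982; Ferraro $37,775; Nwosu $51,265; Okafor $13,491. Sum = $207,761.
Difference $207,760 − $207,761 = −$1 applied to largest profit-interest units (Kowalski): Kowalski becomes $53,963.

Kowalski: $53,963 · Petrov: $24,284 · Tam: $26,982 · Ferraro: $37,775 · Nwosu: $51,265 · Okafor: $13,491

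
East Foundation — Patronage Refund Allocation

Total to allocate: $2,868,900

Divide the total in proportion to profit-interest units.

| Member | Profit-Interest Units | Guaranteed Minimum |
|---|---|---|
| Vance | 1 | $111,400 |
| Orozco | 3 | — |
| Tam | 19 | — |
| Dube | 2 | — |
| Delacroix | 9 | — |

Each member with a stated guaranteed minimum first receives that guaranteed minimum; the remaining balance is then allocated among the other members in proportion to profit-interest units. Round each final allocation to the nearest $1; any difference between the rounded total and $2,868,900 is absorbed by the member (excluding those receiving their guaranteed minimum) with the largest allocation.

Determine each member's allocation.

Minimums first: Vance $111,400. Balance $2,757,500.
Balance split over remaining profit-interest units 33: Orozco 250,681.82 → $250,682; Tam 1,587,651.52 → $1,587,652; Dube 167,121.21 → $167,121; Delacroix 752,045.45 → $752,045.

Vance: $111,400 · Orozco: $250,682 · Tam: $1,587,652 · Dube: $167,121 · Delacroix: $752,045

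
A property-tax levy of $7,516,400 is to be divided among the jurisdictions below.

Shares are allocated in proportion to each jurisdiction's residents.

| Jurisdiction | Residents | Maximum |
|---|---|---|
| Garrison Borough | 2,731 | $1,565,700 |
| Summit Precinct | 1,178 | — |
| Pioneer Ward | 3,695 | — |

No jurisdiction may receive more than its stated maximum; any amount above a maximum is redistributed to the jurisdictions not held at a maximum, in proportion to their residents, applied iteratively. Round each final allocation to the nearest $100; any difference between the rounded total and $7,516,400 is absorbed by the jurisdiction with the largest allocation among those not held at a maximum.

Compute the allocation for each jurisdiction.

Combined residents = 7,604.
Unconstrained shares: Garrison Borough 2,699,538.19; Summit Precinct 1,164,429.14; Pioneer Ward 3,652,432.67.
Held at cap: Garrison Borough ($1,565,700); balance $5,950,700 reallocated over remaining residents 4,873.
Shares after redistribution: Summit Precinct 1,438,523.41 → $1,438,500; Pioneer Ward 4,512,176.59 → $4,512,200.

Garrison Borough: $1,565,700 · Summit Precinct: $1,438,500 · Pioneer Ward: $4,512,200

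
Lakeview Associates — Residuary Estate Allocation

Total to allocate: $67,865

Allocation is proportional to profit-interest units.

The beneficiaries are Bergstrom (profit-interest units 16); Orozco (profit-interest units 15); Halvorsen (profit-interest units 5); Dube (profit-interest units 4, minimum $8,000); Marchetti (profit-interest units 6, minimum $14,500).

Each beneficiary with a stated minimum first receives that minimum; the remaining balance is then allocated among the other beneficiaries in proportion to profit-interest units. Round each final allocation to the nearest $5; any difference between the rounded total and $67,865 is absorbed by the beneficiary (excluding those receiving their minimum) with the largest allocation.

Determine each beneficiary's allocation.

Bergstrom: $20,165 | Orozco: $18,900 | Halvorsen: $6,300 | Dube: $8,000 | Marchetti: $14,500

Minimums first: Dube $8,000; Marchetti $14,500. Balance $45,365.
Balance split over remaining profit-interest units 36: Bergstrom 20,162.22 → $20,160; Orozco 18,902.08 → $18,900; Halvorsen 6,300.69 → $6,300.
Rounding difference +$5 applied to Bergstrom → $20,165.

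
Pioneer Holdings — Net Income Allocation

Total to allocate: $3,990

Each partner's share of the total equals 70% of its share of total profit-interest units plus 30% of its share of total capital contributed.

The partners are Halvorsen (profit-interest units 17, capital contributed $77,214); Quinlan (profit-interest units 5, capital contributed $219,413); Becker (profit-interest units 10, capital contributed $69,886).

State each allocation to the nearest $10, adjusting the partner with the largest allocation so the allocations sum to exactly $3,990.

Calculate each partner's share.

Totals — profit-interest units 32, capital contributed 366,513.
Composite weights (70% profit-interest units + 30% capital contributed): Halvorsen 0.4351; Quinlan 0.2890; Becker 0.2760.
Raw shares: Halvorsen 1,735.96; Quinlan 1,152.99; Becker 1,101.05.
Rounded to nearest $10: Halvorsen $1,740; Quinlan $1,150; Becker $1,100. Sum = $3,990.
Rounded total matches; no reconciliation needed.

Halvorsen: $1,740 · Quinlan: $1,150 · Becker: $1,100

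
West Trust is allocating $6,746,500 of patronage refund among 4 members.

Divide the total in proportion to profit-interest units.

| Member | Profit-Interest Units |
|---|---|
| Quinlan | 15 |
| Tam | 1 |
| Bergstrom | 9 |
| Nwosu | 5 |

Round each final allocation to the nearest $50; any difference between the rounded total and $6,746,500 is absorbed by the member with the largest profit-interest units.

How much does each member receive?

Total profit-interest units = 15 + 1 + 9 + 5 = 30.
Raw shares: Quinlan 3,373,250.00; Tam 224,883.33; Bergstrom 2,023,950.00; Nwosu 1,124,416.67.
Rounded to nearest $50: Quinlan $3,373,250; Tam $224,900; Bergstrom $2,023,950; Nwosu $1,124,400. Sum = $6,746,500.
Rounded total matches; no reconciliation needed.

Quinlan: $3,373,250 · Tam: $224,900 · Bergstrom: $2,023,950 · Nwosu: $1,124,400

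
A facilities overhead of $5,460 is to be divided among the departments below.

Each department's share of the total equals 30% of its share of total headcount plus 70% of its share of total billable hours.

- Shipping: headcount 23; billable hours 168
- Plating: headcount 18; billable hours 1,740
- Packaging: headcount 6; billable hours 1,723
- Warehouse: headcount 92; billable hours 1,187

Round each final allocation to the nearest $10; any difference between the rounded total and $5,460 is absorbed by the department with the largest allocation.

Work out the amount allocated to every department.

Headcount total 139; billable hours total 4,818.
Composite weights (30% headcount + 70% billable hours): Shipping 0.0740; Plating 0.2917; Packaging 0.2633; Warehouse 0.3710.
Unrounded shares: Shipping 404.31; Plating 1,592.41; Packaging 1,437.52; Warehouse 2,025.76.
Rounded to nearest $10: Shipping $400; Plating $1,590; Packaging $1,440; Warehouse $2,030. Sum = $5,460.
Sum already equals the total — no adjustment.

Shipping: $400; Plating: $1,590; Packaging: $1,440; Warehouse: $2,030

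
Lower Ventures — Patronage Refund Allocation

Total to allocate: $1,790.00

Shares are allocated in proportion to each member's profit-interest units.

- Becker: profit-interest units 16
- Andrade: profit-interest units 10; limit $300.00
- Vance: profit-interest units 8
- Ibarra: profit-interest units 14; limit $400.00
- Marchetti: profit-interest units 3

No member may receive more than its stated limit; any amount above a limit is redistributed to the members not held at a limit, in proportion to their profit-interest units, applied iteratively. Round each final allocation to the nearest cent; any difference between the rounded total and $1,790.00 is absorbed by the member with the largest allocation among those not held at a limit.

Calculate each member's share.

Combined profit-interest units = 51.
Pro-rata shares before constraints: Becker 561.5686; Andrade 350.9804; Vance 280.7843; Ibarra 491.3725; Marchetti 105.2941.
Capped: Andrade ($300.00), Ibarra ($400.00); balance $1,090.00 reallocated over remaining profit-interest units 27.
Shares after redistribution: Becker 645.9259 → $645.93; Vance 322.9630 → $322.96; Marchetti 121.1111 → $121.11.

Becker: $645.93 | Andrade: $300.00 | Vance: $322.96 | Ibarra: $400.00 | Marchetti: $121.11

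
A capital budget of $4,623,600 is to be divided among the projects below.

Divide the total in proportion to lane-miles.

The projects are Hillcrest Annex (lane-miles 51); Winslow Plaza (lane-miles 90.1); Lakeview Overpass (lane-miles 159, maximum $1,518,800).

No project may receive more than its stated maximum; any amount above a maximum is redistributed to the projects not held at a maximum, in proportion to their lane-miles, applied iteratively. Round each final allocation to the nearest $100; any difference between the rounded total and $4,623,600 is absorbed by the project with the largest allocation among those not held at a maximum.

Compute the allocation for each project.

Hillcrest Annex: $1,122,200 | Winslow Plaza: $1,982,600 | Lakeview Overpass: $1,518,800

Lane-miles total: 300.1.
Proportional shares (ignoring caps): Hillcrest Annex 785,750.08; Winslow Plaza 1,388,158.48; Lakeview Overpass 2,449,691.44.
Cap binds for Lakeview Overpass ($1,518,800); residual $3,104,800 reallocated over remaining lane-miles 141.1.
Redistributed shares: Hillcrest Annex 1,122,216.87 → $1,122,200; Winslow Plaza 1,982,583.13 → $1,982,600.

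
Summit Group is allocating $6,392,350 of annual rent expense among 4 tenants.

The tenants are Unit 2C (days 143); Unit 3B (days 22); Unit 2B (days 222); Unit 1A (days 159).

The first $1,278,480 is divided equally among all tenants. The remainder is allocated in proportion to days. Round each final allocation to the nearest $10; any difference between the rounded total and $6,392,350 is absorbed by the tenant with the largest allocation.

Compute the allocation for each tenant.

Unit 2C: $1,658,970 · Unit 3B: $525,670 · Unit 2B: $2,398,890 · Unit 1A: $1,808,820

$1,278,480 shared equally gives $319,620 per tenant.
Remainder $5,113,870 by days (total 546): Unit 2C 1,339,346.90 → $1,339,350; Unit 3B 206,053.37 → $206,050; Unit 2B 2,079,265.82 → $2,079,270; Unit 1A 1,489,203.90 → $1,489,200.
Totals: Unit 2C $319,620 + $1,339,350 = $1,658,970; Unit 3B $319,620 + $206,050 = $525,670; Unit 2B $319,620 + $2,079,270 = $2,398,890; Unit 1A $319,620 + $1,489,200 = $1,808,820.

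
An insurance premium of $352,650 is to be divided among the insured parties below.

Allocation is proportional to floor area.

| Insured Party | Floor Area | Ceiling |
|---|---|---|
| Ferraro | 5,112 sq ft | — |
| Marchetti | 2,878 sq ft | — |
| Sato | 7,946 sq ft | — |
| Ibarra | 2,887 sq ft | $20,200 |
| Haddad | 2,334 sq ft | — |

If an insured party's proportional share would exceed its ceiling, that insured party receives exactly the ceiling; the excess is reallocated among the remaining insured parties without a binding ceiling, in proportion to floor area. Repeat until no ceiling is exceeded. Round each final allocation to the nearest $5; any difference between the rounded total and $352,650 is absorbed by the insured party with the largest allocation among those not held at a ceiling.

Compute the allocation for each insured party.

Ferraro: $93,020 · Marchetti: $52,370 · Sato: $144,590 · Ibarra: $20,200 · Haddad: $42,470

Combined floor area = 21,157.
Proportional shares (ignoring caps): Ferraro 85,208.05; Marchetti 47,971.20; Sato 132,445.85; Ibarra 48,121.22; Haddad 38,903.68.
Held at cap: Ibarra ($20,200); remaining pool $332,450 reallocated over remaining floor area 18,270.
Remaining shares: Ferraro 93,020.49 → $93,020; Marchetti 52,369.52 → $52,370; Sato 144,589.37 → $144,590; Haddad 42,470.62 → $42,470.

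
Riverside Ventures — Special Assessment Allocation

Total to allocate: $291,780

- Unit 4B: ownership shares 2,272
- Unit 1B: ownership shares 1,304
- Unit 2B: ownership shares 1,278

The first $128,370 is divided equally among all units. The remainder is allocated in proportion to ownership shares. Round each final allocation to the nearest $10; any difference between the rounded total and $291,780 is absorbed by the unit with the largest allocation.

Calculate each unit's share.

Equal tier: $128,370 ÷ 3 = $42,790 apiece.
Remainder $163,410 by ownership shares (total 4,854): Unit 4B 76,486.92 → $76,490; Unit 1B 43,899.18 → $43,900; Unit 2B 43,023.89 → $43,020.
Totals: Unit 4B $42,790 + $76,490 = $119,280; Unit 1B $42,790 + $43,900 = $86,690; Unit 2B $42,790 + $43,020 = $85,810.

Unit 4B: $119,280 | Unit 1B: $86,690 | Unit 2B: $85,810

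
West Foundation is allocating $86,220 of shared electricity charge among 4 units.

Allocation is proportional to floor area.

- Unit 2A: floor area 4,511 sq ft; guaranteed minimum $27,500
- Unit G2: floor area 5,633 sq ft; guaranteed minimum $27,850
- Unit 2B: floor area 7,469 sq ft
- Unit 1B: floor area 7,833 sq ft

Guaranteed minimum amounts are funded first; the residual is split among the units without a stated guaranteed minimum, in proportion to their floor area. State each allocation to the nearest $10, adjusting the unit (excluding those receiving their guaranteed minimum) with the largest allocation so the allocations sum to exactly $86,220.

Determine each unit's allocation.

Unit 2A: $27,500 | Unit G2: $27,850 | Unit 2B: $15,070 | Unit 1B: $15,800

Guaranteed amounts: Unit 2A $27,500; Unit G2 $27,850. Balance $30,870.
Balance split over remaining floor area 15,302: Unit 2B 15,067.84 → $15,070; Unit 1B 15,802.16 → $15,800.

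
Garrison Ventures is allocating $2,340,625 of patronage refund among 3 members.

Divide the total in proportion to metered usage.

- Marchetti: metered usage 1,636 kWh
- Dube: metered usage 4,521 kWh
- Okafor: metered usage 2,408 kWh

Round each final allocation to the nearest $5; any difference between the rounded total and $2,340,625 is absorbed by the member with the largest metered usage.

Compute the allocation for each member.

Marchetti: $447,085 | Dube: $1,235,485 | Okafor: $658,055

Total metered usage = 8,565.
Pro-rata amounts: Marchetti 1,636/8,565 × $2,340,625 = 447,082.60; Dube 4,521/8,565 × $2,340,625 = 1,235,489.27; Okafor 2,408/8,565 × $2,340,625 = 658,053.12.
After rounding ($5): Marchetti $447,085; Dube $1,235,490; Okafor $658,055. Sum = $2,340,630.
Difference $2,340,625 − $2,340,630 = −$5 applied to largest metered usage (Dube): Dube becomes $1,235,485.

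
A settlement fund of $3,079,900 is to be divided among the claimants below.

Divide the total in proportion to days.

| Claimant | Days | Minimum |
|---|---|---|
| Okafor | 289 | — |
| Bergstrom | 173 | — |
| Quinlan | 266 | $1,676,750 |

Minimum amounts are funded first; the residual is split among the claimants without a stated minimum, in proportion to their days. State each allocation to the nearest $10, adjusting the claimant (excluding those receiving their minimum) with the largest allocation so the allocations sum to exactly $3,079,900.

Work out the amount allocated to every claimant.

Guaranteed amounts: Quinlan $1,676,750. Residual $1,403,150.
Residual split over remaining days 462: Okafor 877,728.03 → $877,730; Bergstrom 525,421.97 → $525,420.

Okafor: $877,730; Bergstrom: $525,420; Quinlan: $1,676,750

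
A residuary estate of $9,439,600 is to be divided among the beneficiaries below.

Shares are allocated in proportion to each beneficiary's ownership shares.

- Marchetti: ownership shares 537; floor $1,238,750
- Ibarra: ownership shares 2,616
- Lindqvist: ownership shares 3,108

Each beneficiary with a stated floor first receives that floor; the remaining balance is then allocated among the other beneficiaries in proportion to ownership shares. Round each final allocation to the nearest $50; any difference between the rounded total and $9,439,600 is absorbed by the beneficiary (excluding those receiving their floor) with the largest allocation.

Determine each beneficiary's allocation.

Marchetti: $1,238,750 · Ibarra: $3,748,000 · Lindqvist: $4,452,850

Guaranteed amounts: Marchetti $1,238,750. Balance $8,200,850.
Balance split over remaining ownership shares 5,724: Ibarra 3,747,977.57 → $3,748,000; Lindqvist 4,452,872.43 → $4,452,850.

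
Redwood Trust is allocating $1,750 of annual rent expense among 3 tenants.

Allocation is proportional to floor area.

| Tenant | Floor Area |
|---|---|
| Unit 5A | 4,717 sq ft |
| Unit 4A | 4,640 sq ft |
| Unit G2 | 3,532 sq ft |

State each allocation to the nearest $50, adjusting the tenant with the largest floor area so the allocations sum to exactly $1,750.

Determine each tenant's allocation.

Unit 5A: $600 | Unit 4A: $650 | Unit G2: $500

Total floor area = 12,889.
Pro-rata amounts: Unit 5A 4,717/12,889 × $1,750 = 640.45; Unit 4A 4,640/12,889 × $1,750 = 629.99; Unit G2 3,532/12,889 × $1,750 = 479.56.
Rounded to nearest $50: Unit 5A $650; Unit 4A $650; Unit G2 $500. Sum = $1,800.
Difference $1,750 − $1,800 = −$50 applied to largest floor area (Unit 5A): Unit 5A becomes $600.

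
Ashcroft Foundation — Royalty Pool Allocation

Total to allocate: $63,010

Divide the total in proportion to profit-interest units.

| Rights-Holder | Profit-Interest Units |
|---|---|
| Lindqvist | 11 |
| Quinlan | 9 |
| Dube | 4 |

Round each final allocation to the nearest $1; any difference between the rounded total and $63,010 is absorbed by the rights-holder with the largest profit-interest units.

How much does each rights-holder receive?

Profit-interest units total: 24.
Raw shares: Lindqvist 11/24 × $63,010 = 28,879.58; Quinlan 9/24 × $63,010 = 23,628.75; Dube 4/24 × $63,010 = 10,501.67.
Rounded to nearest $1: Lindqvist $28,880; Quinlan $23,629; Dube $10,502. Sum = $63,011.
Difference $63,010 − $63,011 = −$1 applied to largest profit-interest units (Lindqvist): Lindqvist becomes $28,879.

Lindqvist: $28,879; Quinlan: $23,629; Dube: $10,502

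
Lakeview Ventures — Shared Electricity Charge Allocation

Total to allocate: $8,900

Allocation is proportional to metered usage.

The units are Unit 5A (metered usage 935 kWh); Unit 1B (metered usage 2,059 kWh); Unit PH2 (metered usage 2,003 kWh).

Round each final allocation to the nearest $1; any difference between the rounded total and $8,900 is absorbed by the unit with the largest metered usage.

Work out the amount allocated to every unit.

Combined metered usage = 4,997.
Unrounded shares: Unit 5A 935/4,997 × $8,900 = 1,665.30; Unit 1B 2,059/4,997 × $8,900 = 3,667.22; Unit PH2 2,003/4,997 × $8,900 = 3,567.48.
Rounded to nearest $1: Unit 5A $1,665; Unit 1B $3,667; Unit PH2 $3,567. Sum = $8,899.
Difference $8,900 − $8,899 = +$1 applied to largest metered usage (Unit 1B): Unit 1B becomes $3,668.

Unit 5A: $1,665; Unit 1B: $3,668; Unit PH2: $3,567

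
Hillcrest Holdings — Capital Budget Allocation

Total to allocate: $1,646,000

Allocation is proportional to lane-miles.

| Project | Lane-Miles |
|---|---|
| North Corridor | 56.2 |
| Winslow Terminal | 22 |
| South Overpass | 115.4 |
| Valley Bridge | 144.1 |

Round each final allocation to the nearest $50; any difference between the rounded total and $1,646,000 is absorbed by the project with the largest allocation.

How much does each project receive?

North Corridor: $273,950 · Winslow Terminal: $107,250 · South Overpass: $562,500 · Valley Bridge: $702,300

Combined lane-miles = 337.7.
Unrounded shares: North Corridor 56.2/337.7 × $1,646,000 = 273,927.15; Winslow Terminal 22/337.7 × $1,646,000 = 107,231.27; South Overpass 115.4/337.7 × $1,646,000 = 562,476.75; Valley Bridge 144.1/337.7 × $1,646,000 = 702,364.82.
Rounded to nearest $50: North Corridor $273,950; Winslow Terminal $107,250; South Overpass $562,500; Valley Bridge $702,350. Sum = $1,646,050.
Difference $1,646,000 − $1,646,050 = −$50 applied to largest allocation (Valley Bridge): Valley Bridge becomes $702,300.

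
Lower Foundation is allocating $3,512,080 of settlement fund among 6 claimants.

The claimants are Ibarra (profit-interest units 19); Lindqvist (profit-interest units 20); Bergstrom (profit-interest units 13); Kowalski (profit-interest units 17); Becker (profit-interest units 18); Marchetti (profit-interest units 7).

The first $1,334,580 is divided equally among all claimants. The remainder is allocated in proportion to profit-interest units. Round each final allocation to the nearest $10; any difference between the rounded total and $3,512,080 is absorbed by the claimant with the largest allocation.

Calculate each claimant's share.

Ibarra: $662,560 · Lindqvist: $685,740 · Bergstrom: $523,570 · Kowalski: $616,230 · Becker: $639,400 · Marchetti: $384,580

$1,334,580 shared equally gives $222,430 per claimant.
Remainder $2,177,500 by profit-interest units (total 94): Ibarra 440,132.98 → $440,130; Lindqvist 463,297.87 → $463,300; Bergstrom 301,143.62 → $301,140; Kowalski 393,803.19 → $393,800; Becker 416,968.09 → $416,970; Marchetti 162,154.26 → $162,150.
Rounding difference +$10 on remainder applied to Lindqvist.
Totals: Ibarra $222,430 + $440,130 = $662,560; Lindqvist $222,430 + $463,310 = $685,740; Bergstrom $222,430 + $301,140 = $523,570; Kowalski $222,430 + $393,800 = $616,230; Becker $222,430 + $416,970 = $639,400; Marchetti $222,430 + $162,150 = $384,580.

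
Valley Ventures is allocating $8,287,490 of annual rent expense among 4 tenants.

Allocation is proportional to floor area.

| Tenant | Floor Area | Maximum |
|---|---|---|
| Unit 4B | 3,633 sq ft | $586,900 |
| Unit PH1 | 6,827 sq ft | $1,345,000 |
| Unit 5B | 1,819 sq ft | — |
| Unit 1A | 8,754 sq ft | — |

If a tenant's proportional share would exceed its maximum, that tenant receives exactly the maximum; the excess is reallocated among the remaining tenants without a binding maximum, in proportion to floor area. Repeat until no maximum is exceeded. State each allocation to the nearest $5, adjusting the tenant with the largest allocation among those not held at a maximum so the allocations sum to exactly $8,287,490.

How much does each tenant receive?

Unit 4B: $586,900; Unit PH1: $1,345,000; Unit 5B: $1,093,430; Unit 1A: $5,262,160

Combined floor area = 21,033.
Proportional shares (ignoring caps): Unit 4B 1,431,486.29; Unit PH1 2,689,996.40; Unit 5B 716,728.20; Unit 1A 3,449,279.11.
Capped: Unit 4B ($586,900), Unit PH1 ($1,345,000); balance $6,355,590 reallocated over remaining floor area 10,573.
Shares after redistribution: Unit 5B 1,093,428.38 → $1,093,430; Unit 1A 5,262,161.62 → $5,262,160.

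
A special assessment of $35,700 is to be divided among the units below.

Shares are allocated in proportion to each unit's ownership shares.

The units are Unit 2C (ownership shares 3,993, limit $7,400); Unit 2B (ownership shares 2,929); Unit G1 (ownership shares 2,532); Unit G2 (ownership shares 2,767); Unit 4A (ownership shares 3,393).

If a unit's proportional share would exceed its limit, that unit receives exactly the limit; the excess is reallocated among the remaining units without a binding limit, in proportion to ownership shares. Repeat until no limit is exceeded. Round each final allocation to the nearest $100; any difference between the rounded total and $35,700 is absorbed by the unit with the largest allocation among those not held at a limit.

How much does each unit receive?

Unit 2C: $7,400 · Unit 2B: $7,100 · Unit G1: $6,200 · Unit G2: $6,700 · Unit 4A: $8,300

Total ownership shares = 15,614.
Unconstrained shares: Unit 2C 9,129.63; Unit 2B 6,696.89; Unit G1 5,789.19; Unit G2 6,326.50; Unit 4A 7,757.79.
Held at cap: Unit 2C ($7,400); residual $28,300 reallocated over remaining ownership shares 11,621.
Shares after redistribution: Unit 2B 7,132.84 → $7,100; Unit G1 6,166.04 → $6,200; Unit G2 6,738.33 → $6,700; Unit 4A 8,262.79 → $8,300.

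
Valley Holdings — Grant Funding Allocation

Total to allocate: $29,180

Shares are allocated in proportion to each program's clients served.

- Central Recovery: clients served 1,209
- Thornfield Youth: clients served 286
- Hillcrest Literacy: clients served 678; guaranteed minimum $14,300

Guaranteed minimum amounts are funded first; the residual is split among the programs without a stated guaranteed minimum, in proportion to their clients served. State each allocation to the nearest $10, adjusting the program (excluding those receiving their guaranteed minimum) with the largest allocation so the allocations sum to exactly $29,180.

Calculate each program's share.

Fund the minimums — Hillcrest Literacy $14,300. Residual $14,880.
Residual split over remaining clients served 1,495: Central Recovery 12,033.39 → $12,030; Thornfield Youth 2,846.61 → $2,850.

Central Recovery: $12,030; Thornfield Youth: $2,850; Hillcrest Literacy: $14,300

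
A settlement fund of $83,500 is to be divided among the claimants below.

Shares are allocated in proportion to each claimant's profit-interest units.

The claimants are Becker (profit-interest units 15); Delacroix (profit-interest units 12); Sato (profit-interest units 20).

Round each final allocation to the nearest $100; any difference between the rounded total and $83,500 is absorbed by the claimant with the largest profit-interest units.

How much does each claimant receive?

Profit-interest units total: 15 + 12 + 20 = 47.
Raw shares: Becker 26,648.94; Delacroix 21,319.15; Sato 35,531.91.
After rounding ($100): Becker $26,600; Delacroix $21,300; Sato $35,500. Sum = $83,400.
Difference $83,500 − $83,400 = +$100 applied to largest profit-interest units (Sato): Sato becomes $35,600.

Becker: $26,600 | Delacroix: $21,300 | Sato: $35,600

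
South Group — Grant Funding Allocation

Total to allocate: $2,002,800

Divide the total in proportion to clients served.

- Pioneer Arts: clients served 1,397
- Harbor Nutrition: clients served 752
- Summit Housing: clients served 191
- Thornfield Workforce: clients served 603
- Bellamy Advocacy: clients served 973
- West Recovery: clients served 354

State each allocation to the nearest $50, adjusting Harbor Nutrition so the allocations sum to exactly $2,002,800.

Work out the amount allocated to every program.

Pioneer Arts: $655,250 | Harbor Nutrition: $352,650 | Summit Housing: $89,600 | Thornfield Workforce: $282,850 | Bellamy Advocacy: $456,400 | West Recovery: $166,050

Combined clients served = 4,270.
Proportional shares: Pioneer Arts 1,397/4,270 × $2,002,800 = 655,248.62; Harbor Nutrition 752/4,270 × $2,002,800 = 352,717.94; Summit Housing 191/4,270 × $2,002,800 = 89,586.60; Thornfield Workforce 603/4,270 × $2,002,800 = 282,831.01; Bellamy Advocacy 973/4,270 × $2,002,800 = 456,375.74; West Recovery 354/4,270 × $2,002,800 = 166,040.09.
After rounding ($50): Pioneer Arts $655,250; Harbor Nutrition $352,700; Summit Housing $89,600; Thornfield Workforce $282,850; Bellamy Advocacy $456,400; West Recovery $166,050. Sum = $2,002,850.
Difference $2,002,800 − $2,002,850 = −$50 applied to Harbor Nutrition: Harbor Nutrition becomes $352,650.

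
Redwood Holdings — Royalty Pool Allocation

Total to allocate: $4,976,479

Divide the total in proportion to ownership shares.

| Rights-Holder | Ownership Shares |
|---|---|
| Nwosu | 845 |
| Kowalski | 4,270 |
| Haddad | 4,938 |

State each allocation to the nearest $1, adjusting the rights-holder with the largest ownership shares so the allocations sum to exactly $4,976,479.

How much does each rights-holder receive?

Nwosu: $418,296 | Kowalski: $2,113,754 | Haddad: $2,444,429

Combined ownership shares = 10,053.
Pro-rata amounts: Nwosu 845/10,053 × $4,976,479 = 418,295.51; Kowalski 4,270/10,053 × $4,976,479 = 2,113,753.64; Haddad 4,938/10,053 × $4,976,479 = 2,444,429.85.
After rounding ($1): Nwosu $418,296; Kowalski $2,113,754; Haddad $2,444,430. Sum = $4,976,480.
Difference $4,976,479 − $4,976,480 = −$1 applied to largest ownership shares (Haddad): Haddad becomes $2,444,429.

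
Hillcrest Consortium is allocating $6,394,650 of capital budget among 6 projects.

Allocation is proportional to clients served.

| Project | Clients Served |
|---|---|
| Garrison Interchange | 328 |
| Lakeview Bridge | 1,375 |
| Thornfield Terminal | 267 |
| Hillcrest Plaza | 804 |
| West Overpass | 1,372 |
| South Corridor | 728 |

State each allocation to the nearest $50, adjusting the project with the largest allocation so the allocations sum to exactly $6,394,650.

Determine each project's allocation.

Combined clients served = 4,874.
Proportional shares: Garrison Interchange 328/4,874 × $6,394,650 = 430,333.44; Lakeview Bridge 1,375/4,874 × $6,394,650 = 1,803,989.28; Thornfield Terminal 267/4,874 × $6,394,650 = 350,301.92; Hillcrest Plaza 804/4,874 × $6,394,650 = 1,054,841.73; West Overpass 1,372/4,874 × $6,394,650 = 1,800,053.30; South Corridor 728/4,874 × $6,394,650 = 955,130.32.
After rounding ($50): Garrison Interchange $430,350; Lakeview Bridge $1,804,000; Thornfield Terminal $350,300; Hillcrest Plaza $1,054,850; West Overpass $1,800,050; South Corridor $955,150. Sum = $6,394,700.
Difference $6,394,650 − $6,394,700 = −$50 applied to largest allocation (Lakeview Bridge): Lakeview Bridge becomes $1,803,950.

Garrison Interchange: $430,350 · Lakeview Bridge: $1,803,950 · Thornfield Terminal: $350,300 · Hillcrest Plaza: $1,054,850 · West Overpass: $1,800,050 · South Corridor: $955,150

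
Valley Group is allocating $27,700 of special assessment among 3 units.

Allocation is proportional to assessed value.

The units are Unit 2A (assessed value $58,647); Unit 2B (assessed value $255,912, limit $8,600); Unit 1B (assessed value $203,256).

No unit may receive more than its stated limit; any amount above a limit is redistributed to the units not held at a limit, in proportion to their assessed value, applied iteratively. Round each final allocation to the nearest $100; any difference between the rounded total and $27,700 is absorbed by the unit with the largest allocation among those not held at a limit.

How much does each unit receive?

Total assessed value = 517,815.
Unconstrained shares: Unit 2A 3,137.26; Unit 2B 13,689.76; Unit 1B 10,872.98.
Capped: Unit 2B ($8,600); residual $19,100 reallocated over remaining assessed value 261,903.
Remaining shares: Unit 2A 4,276.99 → $4,300; Unit 1B 14,823.01 → $14,800.

Unit 2A: $4,300 · Unit 2B: $8,600 · Unit 1B: $14,800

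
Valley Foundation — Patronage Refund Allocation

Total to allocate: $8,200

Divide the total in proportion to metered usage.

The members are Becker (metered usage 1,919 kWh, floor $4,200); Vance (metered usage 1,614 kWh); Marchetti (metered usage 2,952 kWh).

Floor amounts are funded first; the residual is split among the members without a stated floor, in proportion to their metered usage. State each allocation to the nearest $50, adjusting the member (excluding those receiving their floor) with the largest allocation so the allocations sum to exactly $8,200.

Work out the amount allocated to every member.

Becker: $4,200 · Vance: $1,400 · Marchetti: $2,600

Guaranteed amounts: Becker $4,200. Balance $4,000.
Balance split over remaining metered usage 4,566: Vance 1,413.93 → $1,400; Marchetti 2,586.07 → $2,600.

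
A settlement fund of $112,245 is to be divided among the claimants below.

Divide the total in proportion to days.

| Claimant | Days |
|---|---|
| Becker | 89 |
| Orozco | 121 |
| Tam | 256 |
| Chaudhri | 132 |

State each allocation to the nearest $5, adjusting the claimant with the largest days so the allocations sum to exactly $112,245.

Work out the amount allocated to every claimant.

Sum of days: 598.
Proportional shares: Becker 89/598 × $112,245 = 16,705.36; Orozco 121/598 × $112,245 = 22,711.78; Tam 256/598 × $112,245 = 48,051.37; Chaudhri 132/598 × $112,245 = 24,776.49.
After rounding ($5): Becker $16,705; Orozco $22,710; Tam $48,050; Chaudhri $24,775. Sum = $112,240.
Difference $112,245 − $112,240 = +$5 applied to largest days (Tam): Tam becomes $48,055.

Becker: $16,705 · Orozco: $22,710 · Tam: $48,055 · Chaudhri: $24,775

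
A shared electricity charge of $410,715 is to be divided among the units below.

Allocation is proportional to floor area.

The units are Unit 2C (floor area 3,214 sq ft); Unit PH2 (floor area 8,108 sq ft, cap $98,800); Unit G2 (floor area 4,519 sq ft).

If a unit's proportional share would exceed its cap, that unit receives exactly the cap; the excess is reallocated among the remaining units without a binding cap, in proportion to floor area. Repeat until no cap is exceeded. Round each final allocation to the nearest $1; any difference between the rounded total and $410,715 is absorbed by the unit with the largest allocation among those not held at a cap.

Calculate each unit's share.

Unit 2C: $129,639; Unit PH2: $98,800; Unit G2: $182,276

Total floor area = 15,841.
Pro-rata shares before constraints: Unit 2C 83,330.47; Unit PH2 210,218.88; Unit G2 117,165.65.
Held at cap: Unit PH2 ($98,800); residual $311,915 reallocated over remaining floor area 7,733.
Redistributed shares: Unit 2C 129,638.54 → $129,639; Unit G2 182,276.46 → $182,276.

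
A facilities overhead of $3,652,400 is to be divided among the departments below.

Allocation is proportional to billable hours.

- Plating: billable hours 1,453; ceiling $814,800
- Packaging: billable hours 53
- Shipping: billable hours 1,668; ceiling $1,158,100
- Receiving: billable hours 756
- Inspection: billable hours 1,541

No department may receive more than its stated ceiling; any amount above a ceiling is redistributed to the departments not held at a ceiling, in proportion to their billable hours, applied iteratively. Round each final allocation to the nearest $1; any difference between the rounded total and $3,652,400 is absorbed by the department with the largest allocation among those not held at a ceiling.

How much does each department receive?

Sum of billable hours: 5,471.
Proportional shares (ignoring caps): Plating 970,012.28; Packaging 35,382.42; Shipping 1,113,544.73; Receiving 504,700.13; Inspection 1,028,760.45.
Capped: Plating ($814,800); residual $2,837,600 reallocated over remaining billable hours 4,018.
Capped: Shipping ($1,158,100); residual $1,679,500 reallocated over remaining billable hours 2,350.
Shares after redistribution: Packaging 37,878.09 → $37,878; Receiving 540,298.72 → $540,299; Inspection 1,101,323.19 → $1,101,323.

Plating: $814,800 | Packaging: $37,878 | Shipping: $1,158,100 | Receiving: $540,299 | Inspection: $1,101,323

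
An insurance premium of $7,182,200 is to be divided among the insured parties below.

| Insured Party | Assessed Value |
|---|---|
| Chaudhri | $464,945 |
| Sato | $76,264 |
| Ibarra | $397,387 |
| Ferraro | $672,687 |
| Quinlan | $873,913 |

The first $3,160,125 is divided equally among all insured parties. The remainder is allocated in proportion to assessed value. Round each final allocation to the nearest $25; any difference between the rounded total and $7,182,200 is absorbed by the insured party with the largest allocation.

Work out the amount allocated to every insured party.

Chaudhri: $1,384,500 · Sato: $755,450 · Ibarra: $1,275,150 · Ferraro: $1,720,700 · Quinlan: $2,046,400

Equal tier: $3,160,125 ÷ 5 = $632,025 apiece.
Remainder $4,022,075 by assessed value (total 2,485,196): Chaudhri 752,473.31 → $752,475; Sato 123,426.69 → $123,425; Ibarra 643,136.52 → $643,125; Ferraro 1,088,685.79 → $1,088,675; Quinlan 1,414,352.68 → $1,414,350.
Rounding difference +$25 on remainder applied to Quinlan.
Totals: Chaudhri $632,025 + $752,475 = $1,384,500; Sato $632,025 + $123,425 = $755,450; Ibarra $632,025 + $643,125 = $1,275,150; Ferraro $632,025 + $1,088,675 = $1,720,700; Quinlan $632,025 + $1,414,375 = $2,046,400.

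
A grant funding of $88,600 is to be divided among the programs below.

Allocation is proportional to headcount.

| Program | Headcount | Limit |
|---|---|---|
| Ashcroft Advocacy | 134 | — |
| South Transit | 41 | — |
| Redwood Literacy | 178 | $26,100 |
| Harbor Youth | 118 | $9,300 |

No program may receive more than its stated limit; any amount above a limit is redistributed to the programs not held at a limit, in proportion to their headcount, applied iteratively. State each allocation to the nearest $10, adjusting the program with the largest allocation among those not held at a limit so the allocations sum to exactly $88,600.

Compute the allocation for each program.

Ashcroft Advocacy: $40,740; South Transit: $12,460; Redwood Literacy: $26,100; Harbor Youth: $9,300

Sum of headcount: 471.
Pro-rata shares before constraints: Ashcroft Advocacy 25,206.79; South Transit 7,712.53; Redwood Literacy 33,483.65; Harbor Youth 22,197.03.
Held at cap: Redwood Literacy ($26,100), Harbor Youth ($9,300); remaining pool $53,200 reallocated over remaining headcount 175.
Redistributed shares: Ashcroft Advocacy 40,736.00 → $40,740; South Transit 12,464.00 → $12,460.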